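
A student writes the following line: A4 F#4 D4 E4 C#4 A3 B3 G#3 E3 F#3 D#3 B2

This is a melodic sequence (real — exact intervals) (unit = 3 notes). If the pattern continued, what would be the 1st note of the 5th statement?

With 3-note cells, note 1 of each statement runs A4, E4, B3, F#3.
From F#3, down a 4th gives C#3.

C#3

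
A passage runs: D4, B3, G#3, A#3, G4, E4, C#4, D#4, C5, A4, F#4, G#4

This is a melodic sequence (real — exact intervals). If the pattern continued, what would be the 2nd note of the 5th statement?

G5

With 4-note cells, note 2 of each statement runs B3, E4, A4.
Carrying that up a 4th forward: D5 → G5.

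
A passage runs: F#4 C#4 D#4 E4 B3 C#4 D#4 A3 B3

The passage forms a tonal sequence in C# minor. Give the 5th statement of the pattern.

Taking 3-note groups, the heads are F#4, E4, D#4: the pattern moves down a 2nd.
Carrying on: C#4 → B3.
From B3 the diatonic shape gives B3 F#3 G#3.

B3 F#3 G#3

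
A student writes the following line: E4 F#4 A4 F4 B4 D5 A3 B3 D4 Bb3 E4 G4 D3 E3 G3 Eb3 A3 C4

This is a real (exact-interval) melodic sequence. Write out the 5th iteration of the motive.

C2 D2 F2 Db2 G2 Bb2

Unit = 6 notes; the statements start on E4, A3, D3, moving down a 5th each time.
Continuing the starts: G2 → C2.
Statement 5 starts on C2 and keeps the same exact contour: C2 D2 F2 Db2 G2 Bb2.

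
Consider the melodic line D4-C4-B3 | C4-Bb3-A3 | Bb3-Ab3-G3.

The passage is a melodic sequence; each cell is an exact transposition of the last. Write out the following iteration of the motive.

The 3-note cells begin on D4, C4, Bb3 — each down a 2nd from the last.
Statement 4 starts on Ab3 and keeps the same exact contour: Ab3 Gb3 F3.

Ab3 Gb3 F3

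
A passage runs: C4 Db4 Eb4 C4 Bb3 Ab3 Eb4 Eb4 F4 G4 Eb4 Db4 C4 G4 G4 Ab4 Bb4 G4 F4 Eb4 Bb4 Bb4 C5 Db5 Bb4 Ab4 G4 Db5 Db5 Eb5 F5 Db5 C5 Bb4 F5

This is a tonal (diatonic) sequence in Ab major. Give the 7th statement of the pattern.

Ab5 Bb5 C6 Ab5 G5 F5 C6

Unit = 7 notes; the statements start on C4, Eb4, G4, Bb4, Db5, moving up a 3rd each time.
Extending up a 3rd: F5 → Ab5.
Statement 7 starts on Ab5 and keeps the same diatonic contour: Ab5 Bb5 C6 Ab5 G5 F5 C6.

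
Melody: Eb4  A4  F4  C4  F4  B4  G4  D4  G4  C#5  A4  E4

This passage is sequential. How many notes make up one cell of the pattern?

4

Try groups of 4 (3 cells in 12 notes):
Eb4 A4 F4 C4 | F4 B4 G4 D4 | G4 C#5 A4 E4
That's a consistent up a 2nd shift per cell, and no other grouping gives one.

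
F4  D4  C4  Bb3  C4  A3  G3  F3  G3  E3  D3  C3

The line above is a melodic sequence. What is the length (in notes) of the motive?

4

Try groups of 4 (3 cells in 12 notes):
F4 D4 C4 Bb3 | C4 A3 G3 F3 | G3 E3 D3 C3
Each cell is the previous one down a 4th — so the unit is 4 notes.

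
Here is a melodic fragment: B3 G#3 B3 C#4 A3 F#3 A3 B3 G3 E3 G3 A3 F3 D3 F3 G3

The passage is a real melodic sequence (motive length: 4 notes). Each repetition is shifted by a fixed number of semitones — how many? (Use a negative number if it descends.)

The 4-note cells begin on B3, A3, G3, F3 — each down a 2nd from the last.
Counting half-steps from B3 to A3: -2.

-2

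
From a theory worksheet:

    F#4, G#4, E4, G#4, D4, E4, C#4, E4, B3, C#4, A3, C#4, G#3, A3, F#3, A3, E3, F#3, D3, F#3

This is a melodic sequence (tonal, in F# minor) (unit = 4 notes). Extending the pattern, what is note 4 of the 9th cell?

Grouping in 4s, the 4th note of each cell is G#4, E4, C#4, A3, F#3.
Each moves down a 3rd. Continuing: D3 → B2 → G#2 → E2.

E2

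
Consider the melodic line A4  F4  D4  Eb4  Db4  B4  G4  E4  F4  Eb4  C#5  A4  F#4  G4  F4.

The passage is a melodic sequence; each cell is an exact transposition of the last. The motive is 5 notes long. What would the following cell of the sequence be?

D#5 B4 G#4 A4 G4

With a 5-note motive the entries are A4, B4, C#5, each up a 2nd from the previous.
From D#5 the exact shape gives D#5 B4 G#4 A4 G4.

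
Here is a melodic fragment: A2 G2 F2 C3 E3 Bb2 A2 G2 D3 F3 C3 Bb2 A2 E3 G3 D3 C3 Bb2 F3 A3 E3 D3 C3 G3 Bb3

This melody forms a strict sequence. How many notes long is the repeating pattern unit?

25 notes total. Splitting into 5 groups of 5:
A2 G2 F2 C3 E3 | Bb2 A2 G2 D3 F3 | C3 Bb2 A2 E3 G3 | D3 C3 Bb2 F3 A3 | E3 D3 C3 G3 Bb3
Every group is a transposition up a 2nd of the one before; no shorter unit works.

5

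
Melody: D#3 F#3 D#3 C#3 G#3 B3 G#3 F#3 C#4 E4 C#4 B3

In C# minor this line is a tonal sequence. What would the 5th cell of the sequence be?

With a 4-note motive the entries are D#3, G#3, C#4, each up a 4th from the previous.
Continuing the starts: F#4 → B4.
Statement 5 starts on B4 and keeps the same diatonic contour: B4 D#5 B4 A4.

B4 D#5 B4 A4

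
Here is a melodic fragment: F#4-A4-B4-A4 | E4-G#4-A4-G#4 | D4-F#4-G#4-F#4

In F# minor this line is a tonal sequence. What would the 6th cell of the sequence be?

A3 C#4 D4 C#4

With a 4-note motive the entries are F#4, E4, D4, each down a 2nd from the previous.
Carrying on: C#4 → B3 → A3.
Statement 6 starts on A3 and keeps the same diatonic contour: A3 C#4 D4 C#4.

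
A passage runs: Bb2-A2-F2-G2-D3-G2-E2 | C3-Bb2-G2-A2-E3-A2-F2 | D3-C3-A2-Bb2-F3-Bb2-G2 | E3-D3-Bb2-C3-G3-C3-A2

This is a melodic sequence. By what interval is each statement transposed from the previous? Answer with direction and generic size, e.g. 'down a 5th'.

up a 2nd

Taking 7-note groups, the heads are Bb2, C3, D3, E3: the pattern moves up a 2nd.
From Bb2 to C3: up a 2nd.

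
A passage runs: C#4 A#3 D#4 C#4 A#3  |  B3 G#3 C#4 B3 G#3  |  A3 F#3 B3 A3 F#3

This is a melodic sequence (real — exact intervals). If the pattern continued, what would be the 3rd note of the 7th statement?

Eb3

Grouping in 5s, the 3rd note of each cell is D#4, C#4, B3.
Carrying that down a 2nd forward: A3 → G3 → F3 → Eb3.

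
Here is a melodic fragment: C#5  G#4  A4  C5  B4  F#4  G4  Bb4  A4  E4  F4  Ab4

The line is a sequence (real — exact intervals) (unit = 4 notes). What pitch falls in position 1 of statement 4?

Grouping in 4s, the 1st note of each cell is C#5, B4, A4.
Each moves down a 2nd; the next is G4.

G4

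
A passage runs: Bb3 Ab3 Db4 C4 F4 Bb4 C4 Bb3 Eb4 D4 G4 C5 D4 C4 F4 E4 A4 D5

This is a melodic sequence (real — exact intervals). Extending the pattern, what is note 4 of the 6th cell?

With 6-note cells, note 4 of each statement runs C4, D4, E4.
Carrying that up a 2nd forward: F#4 → G#4 → A#4.

A#4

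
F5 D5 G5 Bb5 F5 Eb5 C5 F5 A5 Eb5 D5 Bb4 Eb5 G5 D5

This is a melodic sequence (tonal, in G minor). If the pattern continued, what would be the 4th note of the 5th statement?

Eb5

Grouping in 5s, the 4th note of each cell is Bb5, A5, G5.
Each moves down a 2nd. Continuing: F5 → Eb5.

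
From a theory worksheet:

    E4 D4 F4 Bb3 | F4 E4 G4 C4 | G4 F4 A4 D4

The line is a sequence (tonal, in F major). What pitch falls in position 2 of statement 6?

The unit is 4 notes. Position-2 pitches of the 3 shown cells: D4, E4, F4.
Each moves up a 2nd. Continuing: G4 → A4 → Bb4.

Bb4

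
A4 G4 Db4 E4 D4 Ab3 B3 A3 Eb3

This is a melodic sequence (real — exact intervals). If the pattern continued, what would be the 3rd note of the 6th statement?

With 3-note cells, note 3 of each statement runs Db4, Ab3, Eb3.
Carrying that down a 4th forward: Bb2 → F2 → C2.

C2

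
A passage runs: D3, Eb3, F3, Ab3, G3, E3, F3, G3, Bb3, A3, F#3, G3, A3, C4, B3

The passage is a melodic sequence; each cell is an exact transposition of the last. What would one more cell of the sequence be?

G#3 A3 B3 D4 C#4

Unit = 5 notes; the statements start on D3, E3, F#3, moving up a 2nd each time.
So cell 4 is G#3 A3 B3 D4 C#4.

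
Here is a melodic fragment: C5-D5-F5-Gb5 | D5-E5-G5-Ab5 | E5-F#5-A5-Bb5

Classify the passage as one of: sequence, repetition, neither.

Each 4-note cell is the previous one transposed up a 2nd.

sequence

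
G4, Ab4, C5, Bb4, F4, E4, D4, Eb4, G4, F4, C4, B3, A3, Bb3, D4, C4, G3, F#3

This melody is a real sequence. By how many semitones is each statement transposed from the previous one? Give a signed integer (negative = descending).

The 6-note cells begin on G4, D4, A3 — each down a 4th from the last.
G4→D4 is 62 − 67 = -5 semitones.

-5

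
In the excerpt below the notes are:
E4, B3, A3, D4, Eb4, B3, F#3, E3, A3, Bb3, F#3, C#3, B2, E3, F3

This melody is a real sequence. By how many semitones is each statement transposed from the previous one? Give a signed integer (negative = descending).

-5

Taking 5-note groups, the heads are E4, B3, F#3: the pattern moves down a 4th.
E4→B3 is 59 − 64 = -5 semitones.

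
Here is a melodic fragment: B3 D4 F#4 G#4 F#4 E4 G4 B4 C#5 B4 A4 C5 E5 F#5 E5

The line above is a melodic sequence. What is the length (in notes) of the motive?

5

15 notes total. Splitting into 3 groups of 5:
B3 D4 F#4 G#4 F#4 | E4 G4 B4 C#5 B4 | A4 C5 E5 F#5 E5
That's a consistent up a 4th shift per cell, and no other grouping gives one.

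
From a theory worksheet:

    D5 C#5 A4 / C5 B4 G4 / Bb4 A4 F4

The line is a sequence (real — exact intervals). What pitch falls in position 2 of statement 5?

F4

Grouping in 3s, the 2nd note of each cell is C#5, B4, A4.
Each moves down a 2nd. Continuing: G4 → F4.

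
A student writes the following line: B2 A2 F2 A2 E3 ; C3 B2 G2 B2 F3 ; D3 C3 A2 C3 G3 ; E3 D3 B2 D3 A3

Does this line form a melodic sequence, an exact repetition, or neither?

Each 5-note cell is the previous one transposed up a 2nd.

sequence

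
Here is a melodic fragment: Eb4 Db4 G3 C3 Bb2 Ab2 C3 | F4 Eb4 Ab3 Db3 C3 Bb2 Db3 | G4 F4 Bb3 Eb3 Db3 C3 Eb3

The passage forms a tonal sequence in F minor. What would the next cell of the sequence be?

Ab4 G4 C4 F3 Eb3 Db3 F3

Unit = 7 notes; the statements start on Eb4, F4, G4, moving up a 2nd each time.
From Ab4 the diatonic shape gives Ab4 G4 C4 F3 Eb3 Db3 F3.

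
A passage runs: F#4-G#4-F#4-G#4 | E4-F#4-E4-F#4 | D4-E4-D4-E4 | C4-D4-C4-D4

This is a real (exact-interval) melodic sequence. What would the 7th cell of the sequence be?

The 4-note cells begin on F#4, E4, D4, C4 — each down a 2nd from the last.
Continuing the starts: Bb3 → Ab3 → Gb3.
Statement 7 starts on Gb3 and keeps the same exact contour: Gb3 Ab3 Gb3 Ab3.

Gb3 Ab3 Gb3 Ab3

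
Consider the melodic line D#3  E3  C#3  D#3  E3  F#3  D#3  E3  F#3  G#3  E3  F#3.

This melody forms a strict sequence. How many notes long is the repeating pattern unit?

4

12 notes total. Splitting into 3 groups of 4:
D#3 E3 C#3 D#3 | E3 F#3 D#3 E3 | F#3 G#3 E3 F#3
That's a consistent up a 2nd shift per cell, and no other grouping gives one.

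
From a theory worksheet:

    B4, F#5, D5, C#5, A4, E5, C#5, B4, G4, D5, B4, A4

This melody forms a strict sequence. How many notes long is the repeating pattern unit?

12 notes total. Splitting into 3 groups of 4:
B4 F#5 D5 C#5 | A4 E5 C#5 B4 | G4 D5 B4 A4
Every group is a transposition down a 2nd of the one before; no shorter unit works.

4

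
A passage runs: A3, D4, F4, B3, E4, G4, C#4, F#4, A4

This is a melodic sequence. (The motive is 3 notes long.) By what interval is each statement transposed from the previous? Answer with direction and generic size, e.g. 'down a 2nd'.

up a 2nd

The 3-note cells begin on A3, B3, C#4 — each up a 2nd from the last.
From A3 to B3: up a 2nd.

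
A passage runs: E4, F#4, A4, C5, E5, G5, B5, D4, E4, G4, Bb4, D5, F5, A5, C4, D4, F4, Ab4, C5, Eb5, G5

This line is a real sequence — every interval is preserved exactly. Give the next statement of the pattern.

Taking 7-note groups, the heads are E4, D4, C4: the pattern moves down a 2nd.
So cell 4 is Bb3 C4 Eb4 Gb4 Bb4 Db5 F5.

Bb3 C4 Eb4 Gb4 Bb4 Db5 F5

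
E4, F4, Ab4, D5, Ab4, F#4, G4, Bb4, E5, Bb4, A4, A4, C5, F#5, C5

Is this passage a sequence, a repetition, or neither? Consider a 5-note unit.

Note 1 of cell 3 is A4; if this were a sequence it would be G#4. No unit length gives a consistent transposition pattern.

neither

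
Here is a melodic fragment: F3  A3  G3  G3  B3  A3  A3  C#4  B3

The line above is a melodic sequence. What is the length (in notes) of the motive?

9 notes total. Splitting into 3 groups of 3:
F3 A3 G3 | G3 B3 A3 | A3 C#4 B3
Each cell is the previous one up a 2nd — so the unit is 3 notes.

3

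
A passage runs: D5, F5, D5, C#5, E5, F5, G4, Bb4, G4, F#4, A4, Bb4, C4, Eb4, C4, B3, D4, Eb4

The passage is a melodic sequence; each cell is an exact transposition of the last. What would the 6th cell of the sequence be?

Eb2 Gb2 Eb2 D2 F2 Gb2

Unit = 6 notes; the statements start on D5, G4, C4, moving down a 5th each time.
Continuing the starts: F3 → Bb2 → Eb2.
Statement 6 starts on Eb2 and keeps the same exact contour: Eb2 Gb2 Eb2 D2 F2 Gb2.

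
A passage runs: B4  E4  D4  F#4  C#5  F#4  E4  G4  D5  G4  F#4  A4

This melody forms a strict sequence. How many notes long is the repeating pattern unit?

4

Try groups of 4 (3 cells in 12 notes):
B4 E4 D4 F#4 | C#5 F#4 E4 G4 | D5 G4 F#4 A4
Each cell is the previous one up a 2nd — so the unit is 4 notes.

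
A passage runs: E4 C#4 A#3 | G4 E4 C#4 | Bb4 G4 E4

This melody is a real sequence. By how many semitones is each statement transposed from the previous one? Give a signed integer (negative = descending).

3

With a 3-note motive the entries are E4, G4, Bb4, each up a 3rd from the previous.
E4→G4 is 67 − 64 = 3 semitones.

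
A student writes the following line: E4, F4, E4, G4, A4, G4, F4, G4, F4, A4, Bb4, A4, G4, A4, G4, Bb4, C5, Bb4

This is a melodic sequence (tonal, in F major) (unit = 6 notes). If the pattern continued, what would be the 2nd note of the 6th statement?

D5

The unit is 6 notes. Position-2 pitches of the 3 shown cells: F4, G4, A4.
Extending up a 2nd: Bb4 → C5 → D5.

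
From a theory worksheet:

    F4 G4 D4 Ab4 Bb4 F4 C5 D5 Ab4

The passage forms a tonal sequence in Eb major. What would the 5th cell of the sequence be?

G5 Ab5 Eb5

The 3-note cells begin on F4, Ab4, C5 — each up a 3rd from the last.
Continuing the starts: Eb5 → G5.
So cell 5 is G5 Ab5 Eb5.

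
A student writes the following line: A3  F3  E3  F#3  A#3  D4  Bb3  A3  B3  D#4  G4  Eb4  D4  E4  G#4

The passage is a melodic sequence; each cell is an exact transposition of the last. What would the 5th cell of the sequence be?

F5 Db5 C5 D5 F#5

With a 5-note motive the entries are A3, D4, G4, each up a 4th from the previous.
Continuing the starts: C5 → F5.
Statement 5 starts on F5 and keeps the same exact contour: F5 Db5 C5 D5 F#5.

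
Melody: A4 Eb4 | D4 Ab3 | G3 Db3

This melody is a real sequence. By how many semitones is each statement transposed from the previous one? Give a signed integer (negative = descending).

With a 2-note motive the entries are A4, D4, G3, each down a 5th from the previous.
Counting half-steps from A4 to D4: -7.

-7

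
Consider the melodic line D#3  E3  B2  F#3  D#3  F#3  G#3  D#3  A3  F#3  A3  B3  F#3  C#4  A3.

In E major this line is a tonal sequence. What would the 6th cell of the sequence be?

The 5-note cells begin on D#3, F#3, A3 — each up a 3rd from the last.
Continuing the starts: C#4 → E4 → G#4.
So cell 6 is G#4 A4 E4 B4 G#4.

G#4 A4 E4 B4 G#4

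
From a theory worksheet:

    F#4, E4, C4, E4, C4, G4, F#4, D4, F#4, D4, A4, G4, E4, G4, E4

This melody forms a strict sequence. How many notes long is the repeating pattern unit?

5

15 notes total. Splitting into 3 groups of 5:
F#4 E4 C4 E4 C4 | G4 F#4 D4 F#4 D4 | A4 G4 E4 G4 E4
That's a consistent up a 2nd shift per cell, and no other grouping gives one.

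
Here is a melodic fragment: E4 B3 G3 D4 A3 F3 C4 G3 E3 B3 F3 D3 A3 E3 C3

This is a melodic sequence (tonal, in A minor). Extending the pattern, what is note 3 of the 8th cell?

Grouping in 3s, the 3rd note of each cell is G3, F3, E3, D3, C3.
Each moves down a 2nd. Continuing: B2 → A2 → G2.

G2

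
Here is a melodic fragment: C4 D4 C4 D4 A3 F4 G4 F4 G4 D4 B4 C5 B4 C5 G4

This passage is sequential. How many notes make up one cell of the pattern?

There are 15 notes; a 5-note unit gives 3 cells:
C4 D4 C4 D4 A3 | F4 G4 F4 G4 D4 | B4 C5 B4 C5 G4
Every group is a transposition up a 4th of the one before; no shorter unit works.

5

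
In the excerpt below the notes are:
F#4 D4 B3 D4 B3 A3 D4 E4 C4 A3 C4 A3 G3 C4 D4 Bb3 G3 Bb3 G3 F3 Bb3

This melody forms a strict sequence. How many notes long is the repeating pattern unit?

7

Try groups of 7 (3 cells in 21 notes):
F#4 D4 B3 D4 B3 A3 D4 | E4 C4 A3 C4 A3 G3 C4 | D4 Bb3 G3 Bb3 G3 F3 Bb3
That's a consistent down a 2nd shift per cell, and no other grouping gives one.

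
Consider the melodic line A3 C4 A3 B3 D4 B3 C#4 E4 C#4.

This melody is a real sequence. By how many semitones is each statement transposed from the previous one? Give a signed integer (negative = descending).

With a 3-note motive the entries are A3, B3, C#4, each up a 2nd from the previous.
Counting half-steps from A3 to B3: 2.

2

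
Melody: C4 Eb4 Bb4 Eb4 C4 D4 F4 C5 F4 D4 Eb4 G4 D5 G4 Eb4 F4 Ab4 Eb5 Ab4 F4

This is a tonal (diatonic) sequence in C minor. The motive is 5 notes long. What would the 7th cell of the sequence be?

Bb4 D5 Ab5 D5 Bb4

Taking 5-note groups, the heads are C4, D4, Eb4, F4: the pattern moves up a 2nd.
Continuing the starts: G4 → Ab4 → Bb4.
From Bb4 the diatonic shape gives Bb4 D5 Ab5 D5 Bb4.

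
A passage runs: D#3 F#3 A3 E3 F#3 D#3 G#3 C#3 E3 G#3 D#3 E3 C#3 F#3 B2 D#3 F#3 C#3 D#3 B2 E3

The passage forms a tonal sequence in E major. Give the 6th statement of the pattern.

With a 7-note motive the entries are D#3, C#3, B2, each down a 2nd from the previous.
Continuing the starts: A2 → G#2 → F#2.
So cell 6 is F#2 A2 C#3 G#2 A2 F#2 B2.

F#2 A2 C#3 G#2 A2 F#2 B2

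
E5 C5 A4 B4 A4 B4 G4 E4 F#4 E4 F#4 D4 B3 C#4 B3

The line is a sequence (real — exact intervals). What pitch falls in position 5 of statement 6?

G#2

Grouping in 5s, the 5th note of each cell is A4, E4, B3.
Extending down a 4th: F#3 → C#3 → G#2.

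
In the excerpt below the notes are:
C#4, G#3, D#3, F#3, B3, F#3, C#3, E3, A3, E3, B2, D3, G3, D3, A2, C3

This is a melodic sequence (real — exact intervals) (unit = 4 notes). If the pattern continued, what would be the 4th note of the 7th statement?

Grouping in 4s, the 4th note of each cell is F#3, E3, D3, C3.
Extending down a 2nd: Bb2 → Ab2 → Gb2.

Gb2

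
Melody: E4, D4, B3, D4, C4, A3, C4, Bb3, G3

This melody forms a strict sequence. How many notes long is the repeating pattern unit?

3

There are 9 notes; a 3-note unit gives 3 cells:
E4 D4 B3 | D4 C4 A3 | C4 Bb3 G3
That's a consistent down a 2nd shift per cell, and no other grouping gives one.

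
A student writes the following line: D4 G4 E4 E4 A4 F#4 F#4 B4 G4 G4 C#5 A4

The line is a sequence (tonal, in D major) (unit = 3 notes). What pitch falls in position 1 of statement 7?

With 3-note cells, note 1 of each statement runs D4, E4, F#4, G4.
Extending up a 2nd: A4 → B4 → C#5.

C#5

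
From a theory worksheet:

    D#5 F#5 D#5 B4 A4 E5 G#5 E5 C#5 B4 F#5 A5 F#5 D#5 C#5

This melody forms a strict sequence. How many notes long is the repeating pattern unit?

15 notes total. Splitting into 3 groups of 5:
D#5 F#5 D#5 B4 A4 | E5 G#5 E5 C#5 B4 | F#5 A5 F#5 D#5 C#5
Each cell is the previous one up a 2nd — so the unit is 5 notes.

5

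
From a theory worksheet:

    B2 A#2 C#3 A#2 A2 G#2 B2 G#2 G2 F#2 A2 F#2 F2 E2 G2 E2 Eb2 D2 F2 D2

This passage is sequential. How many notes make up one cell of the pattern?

20 notes total. Splitting into 5 groups of 4:
B2 A#2 C#3 A#2 | A2 G#2 B2 G#2 | G2 F#2 A2 F#2 | F2 E2 G2 E2 | Eb2 D2 F2 D2
Every group is a transposition down a 2nd of the one before; no shorter unit works.

4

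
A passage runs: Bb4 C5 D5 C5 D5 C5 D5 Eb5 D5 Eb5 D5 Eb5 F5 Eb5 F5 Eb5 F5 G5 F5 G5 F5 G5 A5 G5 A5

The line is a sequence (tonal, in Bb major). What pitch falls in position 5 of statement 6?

Bb5

Grouping in 5s, the 5th note of each cell is D5, Eb5, F5, G5, A5.
Each moves up a 2nd; the next is Bb5.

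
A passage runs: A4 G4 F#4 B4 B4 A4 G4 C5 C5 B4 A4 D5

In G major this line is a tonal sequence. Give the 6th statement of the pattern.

F#5 E5 D5 G5

Unit = 4 notes; the statements start on A4, B4, C5, moving up a 2nd each time.
Continuing the starts: D5 → E5 → F#5.
So cell 6 is F#5 E5 D5 G5.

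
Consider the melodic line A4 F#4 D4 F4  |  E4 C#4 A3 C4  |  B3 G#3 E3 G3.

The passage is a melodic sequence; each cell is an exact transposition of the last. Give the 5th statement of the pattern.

C#3 A#2 F#2 A2

With a 4-note motive the entries are A4, E4, B3, each down a 4th from the previous.
Carrying on: F#3 → C#3.
So cell 5 is C#3 A#2 F#2 A2.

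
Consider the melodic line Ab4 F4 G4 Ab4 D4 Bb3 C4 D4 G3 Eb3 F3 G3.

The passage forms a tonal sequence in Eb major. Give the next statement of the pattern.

C3 Ab2 Bb2 C3

Unit = 4 notes; the statements start on Ab4, D4, G3, moving down a 5th each time.
So cell 4 is C3 Ab2 Bb2 C3.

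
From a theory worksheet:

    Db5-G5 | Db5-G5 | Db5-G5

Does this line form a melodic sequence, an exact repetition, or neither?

repetition

Each 2-note cell is identical (Db5 G5), restated at the same pitch.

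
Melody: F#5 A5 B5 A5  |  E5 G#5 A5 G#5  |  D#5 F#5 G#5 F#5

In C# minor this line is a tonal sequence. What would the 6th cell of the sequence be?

Taking 4-note groups, the heads are F#5, E5, D#5: the pattern moves down a 2nd.
Continuing the starts: C#5 → B4 → A4.
From A4 the diatonic shape gives A4 C#5 D#5 C#5.

A4 C#5 D#5 C#5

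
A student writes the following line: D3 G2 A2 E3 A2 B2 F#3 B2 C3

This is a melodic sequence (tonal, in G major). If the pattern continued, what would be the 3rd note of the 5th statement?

E3

With 3-note cells, note 3 of each statement runs A2, B2, C3.
Carrying that up a 2nd forward: D3 → E3.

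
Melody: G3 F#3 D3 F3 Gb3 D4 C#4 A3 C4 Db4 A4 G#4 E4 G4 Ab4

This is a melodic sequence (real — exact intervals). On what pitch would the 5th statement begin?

B5

Unit = 5 notes; the statements start on G3, D4, A4, moving up a 5th each time.
Extending the heads up a 5th: E5 → B5.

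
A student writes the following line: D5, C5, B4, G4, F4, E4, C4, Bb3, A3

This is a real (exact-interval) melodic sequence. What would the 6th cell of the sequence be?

With a 3-note motive the entries are D5, G4, C4, each down a 5th from the previous.
Carrying on: F3 → Bb2 → Eb2.
From Eb2 the exact shape gives Eb2 Db2 C2.

Eb2 Db2 C2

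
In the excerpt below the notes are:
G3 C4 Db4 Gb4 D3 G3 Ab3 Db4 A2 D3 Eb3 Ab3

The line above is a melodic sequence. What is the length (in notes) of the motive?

4

There are 12 notes; a 4-note unit gives 3 cells:
G3 C4 Db4 Gb4 | D3 G3 Ab3 Db4 | A2 D3 Eb3 Ab3
Each cell is the previous one down a 4th — so the unit is 4 notes.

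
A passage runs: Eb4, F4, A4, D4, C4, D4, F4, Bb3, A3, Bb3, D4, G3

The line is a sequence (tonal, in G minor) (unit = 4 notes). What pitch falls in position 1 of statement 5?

With 4-note cells, note 1 of each statement runs Eb4, C4, A3.
Extending down a 3rd: F3 → D3.

D3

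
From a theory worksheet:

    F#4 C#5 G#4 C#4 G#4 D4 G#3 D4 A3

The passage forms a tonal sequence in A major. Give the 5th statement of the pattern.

A2 E3 B2

With a 3-note motive the entries are F#4, C#4, G#3, each down a 4th from the previous.
Continuing the starts: D3 → A2.
From A2 the diatonic shape gives A2 E3 B2.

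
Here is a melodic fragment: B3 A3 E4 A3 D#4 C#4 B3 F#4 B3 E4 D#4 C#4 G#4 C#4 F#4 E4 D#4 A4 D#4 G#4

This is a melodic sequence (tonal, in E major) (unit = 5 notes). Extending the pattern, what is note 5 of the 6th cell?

With 5-note cells, note 5 of each statement runs D#4, E4, F#4, G#4.
Extending up a 2nd: A4 → B4.

B4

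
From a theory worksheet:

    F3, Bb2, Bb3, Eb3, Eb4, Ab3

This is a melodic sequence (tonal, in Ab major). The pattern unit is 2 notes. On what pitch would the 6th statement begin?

With a 2-note motive the entries are F3, Bb3, Eb4, each up a 4th from the previous.
Extending the heads up a 4th: Ab4 → Db5 → G5.

G5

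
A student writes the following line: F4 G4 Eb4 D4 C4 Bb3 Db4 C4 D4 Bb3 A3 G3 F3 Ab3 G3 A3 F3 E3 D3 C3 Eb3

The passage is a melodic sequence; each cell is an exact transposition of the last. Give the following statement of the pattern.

The 7-note cells begin on F4, C4, G3 — each down a 4th from the last.
So cell 4 is D3 E3 C3 B2 A2 G2 Bb2.

D3 E3 C3 B2 A2 G2 Bb2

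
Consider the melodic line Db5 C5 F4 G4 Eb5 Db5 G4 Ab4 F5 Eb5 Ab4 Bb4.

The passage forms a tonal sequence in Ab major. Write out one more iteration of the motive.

G5 F5 Bb4 C5

Unit = 4 notes; the statements start on Db5, Eb5, F5, moving up a 2nd each time.
From G5 the diatonic shape gives G5 F5 Bb4 C5.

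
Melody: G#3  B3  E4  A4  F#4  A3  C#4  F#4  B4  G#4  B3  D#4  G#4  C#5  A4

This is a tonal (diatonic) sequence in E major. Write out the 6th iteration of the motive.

E4 G#4 C#5 F#5 D#5

Unit = 5 notes; the statements start on G#3, A3, B3, moving up a 2nd each time.
Extending up a 2nd: C#4 → D#4 → E4.
So cell 6 is E4 G#4 C#5 F#5 D#5.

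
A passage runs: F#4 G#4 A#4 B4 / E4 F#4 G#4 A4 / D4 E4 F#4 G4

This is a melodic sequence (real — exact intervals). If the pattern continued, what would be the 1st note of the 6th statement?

With 4-note cells, note 1 of each statement runs F#4, E4, D4.
Each moves down a 2nd. Continuing: C4 → Bb3 → Ab3.

Ab3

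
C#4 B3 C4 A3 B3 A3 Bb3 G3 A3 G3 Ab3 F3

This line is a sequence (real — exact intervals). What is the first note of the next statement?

Unit = 4 notes; the statements start on C#4, B3, A3, moving down a 2nd each time.
The next head, down a 2nd from A3, is G3.

G3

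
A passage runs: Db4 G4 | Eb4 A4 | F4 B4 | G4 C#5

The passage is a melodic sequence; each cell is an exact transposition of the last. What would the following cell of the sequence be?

With a 2-note motive the entries are Db4, Eb4, F4, G4, each up a 2nd from the previous.
From A4 the exact shape gives A4 D#5.

A4 D#5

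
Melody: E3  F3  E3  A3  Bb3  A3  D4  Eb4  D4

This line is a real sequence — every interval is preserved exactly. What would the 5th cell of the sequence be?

The 3-note cells begin on E3, A3, D4 — each up a 4th from the last.
Continuing the starts: G4 → C5.
From C5 the exact shape gives C5 Db5 C5.

C5 Db5 C5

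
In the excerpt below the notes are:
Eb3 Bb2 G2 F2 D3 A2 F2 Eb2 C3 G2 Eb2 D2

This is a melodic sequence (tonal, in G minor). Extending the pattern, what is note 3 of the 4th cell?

D2

With 4-note cells, note 3 of each statement runs G2, F2, Eb2.
From Eb2, down a 2nd gives D2.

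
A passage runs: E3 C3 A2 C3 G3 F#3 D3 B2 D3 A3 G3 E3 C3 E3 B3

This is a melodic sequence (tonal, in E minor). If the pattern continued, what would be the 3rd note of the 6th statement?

F#3

The unit is 5 notes. Position-3 pitches of the 3 shown cells: A2, B2, C3.
Each moves up a 2nd. Continuing: D3 → E3 → F#3.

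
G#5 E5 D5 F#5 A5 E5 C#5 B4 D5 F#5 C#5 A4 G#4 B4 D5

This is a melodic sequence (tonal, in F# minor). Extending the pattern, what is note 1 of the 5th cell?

F#4

With 5-note cells, note 1 of each statement runs G#5, E5, C#5.
Extending down a 3rd: A4 → F#4.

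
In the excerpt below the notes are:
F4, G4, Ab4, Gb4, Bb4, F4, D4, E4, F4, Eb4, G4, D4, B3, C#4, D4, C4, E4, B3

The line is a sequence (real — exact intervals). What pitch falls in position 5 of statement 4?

C#4

The unit is 6 notes. Position-5 pitches of the 3 shown cells: Bb4, G4, E4.
One more down a 3rd gives C#4.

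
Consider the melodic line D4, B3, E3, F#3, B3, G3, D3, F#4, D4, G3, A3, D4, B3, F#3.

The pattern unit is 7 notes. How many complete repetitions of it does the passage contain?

14 notes in groups of 7 gives 14/7 = 2 statements.
Starts: D4, F#4 — each up a 3rd.

2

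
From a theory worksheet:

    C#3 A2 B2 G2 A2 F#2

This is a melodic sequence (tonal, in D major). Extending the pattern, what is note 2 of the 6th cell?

C#2

With 2-note cells, note 2 of each statement runs A2, G2, F#2.
Each moves down a 2nd. Continuing: E2 → D2 → C#2.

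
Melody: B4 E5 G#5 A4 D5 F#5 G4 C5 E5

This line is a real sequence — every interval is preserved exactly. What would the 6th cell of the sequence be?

Db4 Gb4 Bb4

Unit = 3 notes; the statements start on B4, A4, G4, moving down a 2nd each time.
Extending down a 2nd: F4 → Eb4 → Db4.
Statement 6 starts on Db4 and keeps the same exact contour: Db4 Gb4 Bb4.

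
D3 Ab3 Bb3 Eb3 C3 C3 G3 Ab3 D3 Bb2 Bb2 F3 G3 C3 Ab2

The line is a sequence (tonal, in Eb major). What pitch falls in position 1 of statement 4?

Ab2

Grouping in 5s, the 1st note of each cell is D3, C3, Bb2.
One more down a 2nd gives Ab2.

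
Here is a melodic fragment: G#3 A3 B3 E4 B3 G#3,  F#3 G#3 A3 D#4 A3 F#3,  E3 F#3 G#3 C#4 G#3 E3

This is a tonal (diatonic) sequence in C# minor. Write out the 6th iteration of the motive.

B2 C#3 D#3 G#3 D#3 B2

The 6-note cells begin on G#3, F#3, E3 — each down a 2nd from the last.
Carrying on: D#3 → C#3 → B2.
Statement 6 starts on B2 and keeps the same diatonic contour: B2 C#3 D#3 G#3 D#3 B2.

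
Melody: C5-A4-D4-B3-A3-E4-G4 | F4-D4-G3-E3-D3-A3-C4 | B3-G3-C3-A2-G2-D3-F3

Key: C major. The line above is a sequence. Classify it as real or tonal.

Every note is diatonic to C major.
Cell 1 has -3 semitones from note 1 to 2, but cell 3 has -4 — the interval quality changes while the contour stays the same, which is the hallmark of a tonal sequence.

tonal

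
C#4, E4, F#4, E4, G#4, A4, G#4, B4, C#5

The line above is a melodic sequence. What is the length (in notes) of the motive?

9 notes total. Splitting into 3 groups of 3:
C#4 E4 F#4 | E4 G#4 A4 | G#4 B4 C#5
Each cell is the previous one up a 3rd — so the unit is 3 notes.

3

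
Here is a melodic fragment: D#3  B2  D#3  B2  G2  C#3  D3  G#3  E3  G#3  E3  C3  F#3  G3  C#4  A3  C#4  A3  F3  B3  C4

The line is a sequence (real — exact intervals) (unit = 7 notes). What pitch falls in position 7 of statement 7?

Grouping in 7s, the 7th note of each cell is D3, G3, C4.
Extending up a 4th: F4 → Bb4 → Eb5 → Ab5.

Ab5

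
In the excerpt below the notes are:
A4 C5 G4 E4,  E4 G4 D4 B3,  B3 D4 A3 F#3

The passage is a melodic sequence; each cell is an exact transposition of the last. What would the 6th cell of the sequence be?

Taking 4-note groups, the heads are A4, E4, B3: the pattern moves down a 4th.
Extending down a 4th: F#3 → C#3 → G#2.
So cell 6 is G#2 B2 F#2 D#2.

G#2 B2 F#2 D#2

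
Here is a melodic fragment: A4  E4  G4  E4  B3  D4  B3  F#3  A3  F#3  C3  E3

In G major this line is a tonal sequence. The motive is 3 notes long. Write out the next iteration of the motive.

Unit = 3 notes; the statements start on A4, E4, B3, F#3, moving down a 4th each time.
Statement 5 starts on C3 and keeps the same diatonic contour: C3 G2 B2.

C3 G2 B2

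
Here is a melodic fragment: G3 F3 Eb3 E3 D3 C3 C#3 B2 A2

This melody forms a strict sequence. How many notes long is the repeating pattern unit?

3

Try groups of 3 (3 cells in 9 notes):
G3 F3 Eb3 | E3 D3 C3 | C#3 B2 A2
That's a consistent down a 3rd shift per cell, and no other grouping gives one.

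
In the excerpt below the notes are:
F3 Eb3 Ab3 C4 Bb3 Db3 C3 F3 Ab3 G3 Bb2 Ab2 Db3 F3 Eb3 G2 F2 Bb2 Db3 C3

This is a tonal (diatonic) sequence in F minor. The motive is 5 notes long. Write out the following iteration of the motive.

Eb2 Db2 G2 Bb2 Ab2

Taking 5-note groups, the heads are F3, Db3, Bb2, G2: the pattern moves down a 3rd.
From Eb2 the diatonic shape gives Eb2 Db2 G2 Bb2 Ab2.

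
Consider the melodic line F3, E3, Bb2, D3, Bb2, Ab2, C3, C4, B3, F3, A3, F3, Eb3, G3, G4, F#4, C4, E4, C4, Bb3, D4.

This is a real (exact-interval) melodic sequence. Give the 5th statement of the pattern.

A5 G#5 D5 F#5 D5 C5 E5

With a 7-note motive the entries are F3, C4, G4, each up a 5th from the previous.
Extending up a 5th: D5 → A5.
Statement 5 starts on A5 and keeps the same exact contour: A5 G#5 D5 F#5 D5 C5 E5.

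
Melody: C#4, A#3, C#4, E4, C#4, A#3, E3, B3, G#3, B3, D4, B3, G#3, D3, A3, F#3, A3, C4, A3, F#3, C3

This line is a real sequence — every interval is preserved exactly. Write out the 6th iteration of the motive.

Unit = 7 notes; the statements start on C#4, B3, A3, moving down a 2nd each time.
Carrying on: G3 → F3 → Eb3.
So cell 6 is Eb3 C3 Eb3 Gb3 Eb3 C3 Gb2.

Eb3 C3 Eb3 Gb3 Eb3 C3 Gb2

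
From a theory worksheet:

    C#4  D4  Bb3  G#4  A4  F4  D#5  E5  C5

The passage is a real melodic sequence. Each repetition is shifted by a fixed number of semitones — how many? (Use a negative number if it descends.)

7

Taking 3-note groups, the heads are C#4, G#4, D#5: the pattern moves up a 5th.
C#4→G#4 is 68 − 61 = 7 semitones.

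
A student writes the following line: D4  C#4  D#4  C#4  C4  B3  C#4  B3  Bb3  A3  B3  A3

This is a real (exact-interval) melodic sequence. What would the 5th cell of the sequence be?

Taking 4-note groups, the heads are D4, C4, Bb3: the pattern moves down a 2nd.
Carrying on: Ab3 → Gb3.
From Gb3 the exact shape gives Gb3 F3 G3 F3.

Gb3 F3 G3 F3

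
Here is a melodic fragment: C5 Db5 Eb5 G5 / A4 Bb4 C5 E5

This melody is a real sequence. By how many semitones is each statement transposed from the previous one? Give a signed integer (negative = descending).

Unit = 4 notes; the statements start on C5, A4, moving down a 3rd each time.
C5→A4 is 69 − 72 = -3 semitones.

-3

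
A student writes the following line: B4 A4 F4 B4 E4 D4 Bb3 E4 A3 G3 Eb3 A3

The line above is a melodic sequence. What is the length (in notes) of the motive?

12 notes total. Splitting into 3 groups of 4:
B4 A4 F4 B4 | E4 D4 Bb3 E4 | A3 G3 Eb3 A3
Every group is a transposition down a 5th of the one before; no shorter unit works.

4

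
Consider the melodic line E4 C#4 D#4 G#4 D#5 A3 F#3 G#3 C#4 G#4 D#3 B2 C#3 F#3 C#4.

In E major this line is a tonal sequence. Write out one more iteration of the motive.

G#2 E2 F#2 B2 F#3

The 5-note cells begin on E4, A3, D#3 — each down a 5th from the last.
From G#2 the diatonic shape gives G#2 E2 F#2 B2 F#3.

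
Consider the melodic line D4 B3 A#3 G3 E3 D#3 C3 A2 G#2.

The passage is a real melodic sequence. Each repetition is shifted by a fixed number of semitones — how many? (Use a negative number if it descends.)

The 3-note cells begin on D4, G3, C3 — each down a 5th from the last.
D4→G3 is 55 − 62 = -7 semitones.

-7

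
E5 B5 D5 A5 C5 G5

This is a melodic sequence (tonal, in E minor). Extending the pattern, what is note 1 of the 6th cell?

Grouping in 2s, the 1st note of each cell is E5, D5, C5.
Carrying that down a 2nd forward: B4 → A4 → G4.

G4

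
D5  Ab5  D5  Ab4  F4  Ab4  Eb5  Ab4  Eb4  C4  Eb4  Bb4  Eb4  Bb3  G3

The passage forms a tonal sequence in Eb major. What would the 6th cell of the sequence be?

C3 G3 C3 G2 Eb2

With a 5-note motive the entries are D5, Ab4, Eb4, each down a 4th from the previous.
Continuing the starts: Bb3 → F3 → C3.
From C3 the diatonic shape gives C3 G3 C3 G2 Eb2.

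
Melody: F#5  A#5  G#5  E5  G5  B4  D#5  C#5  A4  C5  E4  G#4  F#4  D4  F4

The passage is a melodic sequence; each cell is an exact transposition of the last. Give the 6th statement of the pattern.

Unit = 5 notes; the statements start on F#5, B4, E4, moving down a 5th each time.
Continuing the starts: A3 → D3 → G2.
From G2 the exact shape gives G2 B2 A2 F2 Ab2.

G2 B2 A2 F2 Ab2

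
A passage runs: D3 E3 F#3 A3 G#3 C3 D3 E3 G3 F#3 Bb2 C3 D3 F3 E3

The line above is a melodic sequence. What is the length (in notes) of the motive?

5

15 notes total. Splitting into 3 groups of 5:
D3 E3 F#3 A3 G#3 | C3 D3 E3 G3 F#3 | Bb2 C3 D3 F3 E3
That's a consistent down a 2nd shift per cell, and no other grouping gives one.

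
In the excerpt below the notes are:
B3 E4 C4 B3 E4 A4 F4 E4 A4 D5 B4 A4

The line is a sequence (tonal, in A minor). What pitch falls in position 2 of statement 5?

Grouping in 4s, the 2nd note of each cell is E4, A4, D5.
Carrying that up a 4th forward: G5 → C6.

C6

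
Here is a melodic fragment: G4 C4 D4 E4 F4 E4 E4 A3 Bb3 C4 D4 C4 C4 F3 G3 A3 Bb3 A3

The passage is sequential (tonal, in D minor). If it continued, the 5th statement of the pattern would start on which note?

F3

Unit = 6 notes; the statements start on G4, E4, C4, moving down a 3rd each time.
Continuing: A3 → F3. Statement 5 starts on F3.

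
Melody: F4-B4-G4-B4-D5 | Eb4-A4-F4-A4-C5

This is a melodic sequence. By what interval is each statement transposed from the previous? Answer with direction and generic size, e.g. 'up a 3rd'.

down a 2nd

Taking 5-note groups, the heads are F4, Eb4: the pattern moves down a 2nd.
From F4 to Eb4: down a 2nd.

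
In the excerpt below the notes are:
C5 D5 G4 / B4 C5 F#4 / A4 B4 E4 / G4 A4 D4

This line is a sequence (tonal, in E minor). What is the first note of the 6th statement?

With a 3-note motive the entries are C5, B4, A4, G4, each down a 2nd from the previous.
Extending the heads down a 2nd: F#4 → E4.

E4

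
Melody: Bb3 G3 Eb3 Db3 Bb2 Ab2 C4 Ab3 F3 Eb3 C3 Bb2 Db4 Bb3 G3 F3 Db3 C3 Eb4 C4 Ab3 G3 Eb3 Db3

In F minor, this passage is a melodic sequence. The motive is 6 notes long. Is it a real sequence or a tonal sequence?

tonal

Every note is diatonic to F minor.
Cell 1 has -3 semitones from note 1 to 2, but cell 2 has -4 — the interval quality changes while the contour stays the same, which is the hallmark of a tonal sequence.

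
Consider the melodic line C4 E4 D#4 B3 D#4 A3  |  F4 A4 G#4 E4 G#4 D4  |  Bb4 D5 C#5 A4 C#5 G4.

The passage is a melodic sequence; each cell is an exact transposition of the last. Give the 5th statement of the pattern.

With a 6-note motive the entries are C4, F4, Bb4, each up a 4th from the previous.
Carrying on: Eb5 → Ab5.
So cell 5 is Ab5 C6 B5 G5 B5 F5.

Ab5 C6 B5 G5 B5 F5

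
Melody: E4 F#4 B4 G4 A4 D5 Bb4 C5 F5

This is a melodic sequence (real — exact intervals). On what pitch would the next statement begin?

Db5

With a 3-note motive the entries are E4, G4, Bb4, each up a 3rd from the previous.
The next head, up a 3rd from Bb4, is Db5.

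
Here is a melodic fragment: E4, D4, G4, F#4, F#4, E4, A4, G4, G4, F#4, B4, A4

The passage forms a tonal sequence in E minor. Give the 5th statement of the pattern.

With a 4-note motive the entries are E4, F#4, G4, each up a 2nd from the previous.
Extending up a 2nd: A4 → B4.
From B4 the diatonic shape gives B4 A4 D5 C5.

B4 A4 D5 C5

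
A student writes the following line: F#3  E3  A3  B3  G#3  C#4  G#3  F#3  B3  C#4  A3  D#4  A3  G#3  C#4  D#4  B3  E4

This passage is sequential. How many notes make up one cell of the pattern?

6

Try groups of 6 (3 cells in 18 notes):
F#3 E3 A3 B3 G#3 C#4 | G#3 F#3 B3 C#4 A3 D#4 | A3 G#3 C#4 D#4 B3 E4
That's a consistent up a 2nd shift per cell, and no other grouping gives one.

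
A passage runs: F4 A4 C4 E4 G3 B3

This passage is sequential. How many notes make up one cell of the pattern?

2

There are 6 notes; a 2-note unit gives 3 cells:
F4 A4 | C4 E4 | G3 B3
That's a consistent down a 4th shift per cell, and no other grouping gives one.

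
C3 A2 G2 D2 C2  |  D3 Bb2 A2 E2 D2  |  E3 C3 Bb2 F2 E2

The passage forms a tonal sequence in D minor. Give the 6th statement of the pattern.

Unit = 5 notes; the statements start on C3, D3, E3, moving up a 2nd each time.
Carrying on: F3 → G3 → A3.
Statement 6 starts on A3 and keeps the same diatonic contour: A3 F3 E3 Bb2 A2.

A3 F3 E3 Bb2 A2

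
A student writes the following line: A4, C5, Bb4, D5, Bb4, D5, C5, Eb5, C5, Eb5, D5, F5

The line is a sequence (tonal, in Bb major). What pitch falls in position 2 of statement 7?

Grouping in 4s, the 2nd note of each cell is C5, D5, Eb5.
Each moves up a 2nd. Continuing: F5 → G5 → A5 → Bb5.

Bb5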